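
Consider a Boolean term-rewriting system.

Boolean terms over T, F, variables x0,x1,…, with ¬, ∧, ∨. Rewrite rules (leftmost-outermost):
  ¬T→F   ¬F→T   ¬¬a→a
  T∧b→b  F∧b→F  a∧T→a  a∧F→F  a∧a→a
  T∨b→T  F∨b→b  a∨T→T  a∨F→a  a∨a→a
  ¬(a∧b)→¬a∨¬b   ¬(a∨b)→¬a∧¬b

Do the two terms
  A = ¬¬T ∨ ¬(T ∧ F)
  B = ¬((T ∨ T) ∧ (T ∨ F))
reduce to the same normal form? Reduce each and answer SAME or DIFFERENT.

Answer: DIFFERENT — A ⇓ T, B ⇓ F

Working:
Term A:
  start: ¬¬T ∨ ¬(T ∧ F)
  →1  T ∨ ¬(T ∧ F)
  →2  T

Term B:
  start: ¬((T ∨ T) ∧ (T ∨ F))
  →1  ¬(T ∨ T) ∨ ¬(T ∨ F)
  →2  (¬T ∧ ¬T) ∨ ¬(T ∨ F)
  →3  ¬T ∨ ¬(T ∨ F)
  →4  F ∨ ¬(T ∨ F)
  →5  ¬(T ∨ F)
  →6  ¬T ∧ ¬F
  →7  F ∧ ¬F
  →8  F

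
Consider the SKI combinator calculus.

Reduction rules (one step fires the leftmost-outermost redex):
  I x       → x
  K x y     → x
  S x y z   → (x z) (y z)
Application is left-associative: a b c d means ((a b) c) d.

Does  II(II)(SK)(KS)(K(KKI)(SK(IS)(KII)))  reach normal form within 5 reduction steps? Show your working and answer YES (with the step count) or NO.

  start: II(II)(SK)(KS)(K(KKI)(SK(IS)(KII)))
  step 1: I(II)(SK)(KS)(K(KKI)(SK(IS)(KII)))
  step 2: II(SK)(KS)(K(KKI)(SK(IS)(KII)))
  step 3: I(SK)(KS)(K(KKI)(SK(IS)(KII)))
  step 4: SK(KS)(K(KKI)(SK(IS)(KII)))
  step 5: K(K(KKI)(SK(IS)(KII)))(KS(K(KKI)(SK(IS)(KII))))

Answer: NO — after 5 steps the term is K(K(KKI)(SK(IS)(KII)))(KS(K(KKI)(SK(IS)(KII)))), not yet normal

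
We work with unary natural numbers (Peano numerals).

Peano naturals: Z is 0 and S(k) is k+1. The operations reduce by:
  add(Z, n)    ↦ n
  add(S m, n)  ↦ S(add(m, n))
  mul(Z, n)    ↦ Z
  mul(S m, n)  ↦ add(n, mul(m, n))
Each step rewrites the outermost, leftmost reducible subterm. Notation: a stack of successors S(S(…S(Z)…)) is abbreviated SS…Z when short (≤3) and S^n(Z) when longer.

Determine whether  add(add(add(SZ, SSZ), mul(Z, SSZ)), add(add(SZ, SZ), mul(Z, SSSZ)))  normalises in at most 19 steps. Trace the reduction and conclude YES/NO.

Answer: YES — reaches normal form S^5(Z) in 17 ≤ 19 steps

Working:
  start: add(add(add(SZ, SSZ), mul(Z, SSZ)), add(add(SZ, SZ), mul(Z, SSSZ)))
  [1] add(add(S(add(Z, SSZ)), mul(Z, SSZ)), add(add(SZ, SZ), mul(Z, SSSZ)))
  [2] add(S(add(add(Z, SSZ), mul(Z, SSZ))), add(add(SZ, SZ), mul(Z, SSSZ)))
  [3] S(add(add(add(Z, SSZ), mul(Z, SSZ)), add(add(SZ, SZ), mul(Z, SSSZ))))
  [4] S(add(add(SSZ, mul(Z, SSZ)), add(add(SZ, SZ), mul(Z, SSSZ))))
  [5] S(add(S(add(SZ, mul(Z, SSZ))), add(add(SZ, SZ), mul(Z, SSSZ))))
  [6] S(S(add(add(SZ, mul(Z, SSZ)), add(add(SZ, SZ), mul(Z, SSSZ)))))
  [7] S(S(add(S(add(Z, mul(Z, SSZ))), add(add(SZ, SZ), mul(Z, SSSZ)))))
  [8] S(S(S(add(add(Z, mul(Z, SSZ)), add(add(SZ, SZ), mul(Z, SSSZ))))))
  [9] S(S(S(add(mul(Z, SSZ), add(add(SZ, SZ), mul(Z, SSSZ))))))
  [10] S(S(S(add(Z, add(add(SZ, SZ), mul(Z, SSSZ))))))
  [11] S(S(S(add(add(SZ, SZ), mul(Z, SSSZ)))))
  [12] S(S(S(add(S(add(Z, SZ)), mul(Z, SSSZ)))))
  [13] S(S(S(S(add(add(Z, SZ), mul(Z, SSSZ))))))
  [14] S(S(S(S(add(SZ, mul(Z, SSSZ))))))
  [15] S(S(S(S(S(add(Z, mul(Z, SSSZ)))))))
  [16] S(S(S(S(S(mul(Z, SSSZ))))))
  [17] S^5(Z)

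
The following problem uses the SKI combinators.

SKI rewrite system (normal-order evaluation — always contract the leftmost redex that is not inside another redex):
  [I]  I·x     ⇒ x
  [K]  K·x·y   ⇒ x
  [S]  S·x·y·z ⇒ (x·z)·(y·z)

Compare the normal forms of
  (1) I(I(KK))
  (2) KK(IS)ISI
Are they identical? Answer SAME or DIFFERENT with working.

Term A:
  start: I(I(KK))
  [1] I(KK)
  [2] KK

Term B:
  start: KK(IS)ISI
  [1] KISI
  [2] II
  [3] I

Answer: DIFFERENT — A ⇓ KK, B ⇓ I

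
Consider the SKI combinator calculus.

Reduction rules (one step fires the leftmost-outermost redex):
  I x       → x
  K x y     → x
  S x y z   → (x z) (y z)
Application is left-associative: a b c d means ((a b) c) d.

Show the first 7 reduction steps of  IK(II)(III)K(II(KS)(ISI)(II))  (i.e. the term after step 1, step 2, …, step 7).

Answer: after 7 steps: K(S(II))

Reduction:
  start: IK(II)(III)K(II(KS)(ISI)(II))
  →1  K(II)(III)K(II(KS)(ISI)(II))
  →2  IIK(II(KS)(ISI)(II))
  →3  IK(II(KS)(ISI)(II))
  →4  K(II(KS)(ISI)(II))
  →5  K(I(KS)(ISI)(II))
  →6  K(KS(ISI)(II))
  →7  K(S(II))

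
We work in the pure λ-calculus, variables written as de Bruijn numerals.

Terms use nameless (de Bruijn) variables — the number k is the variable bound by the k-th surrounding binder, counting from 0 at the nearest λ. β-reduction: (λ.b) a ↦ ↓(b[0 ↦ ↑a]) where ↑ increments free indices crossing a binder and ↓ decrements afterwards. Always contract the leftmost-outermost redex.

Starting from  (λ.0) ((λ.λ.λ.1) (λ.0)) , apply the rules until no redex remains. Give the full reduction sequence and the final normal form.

  start: (λ.0) ((λ.λ.λ.1) (λ.0))
  →1  (λ.λ.λ.1) (λ.0)
  →2  λ.λ.1

Answer: normal form = λ.λ.1  (in 2 steps)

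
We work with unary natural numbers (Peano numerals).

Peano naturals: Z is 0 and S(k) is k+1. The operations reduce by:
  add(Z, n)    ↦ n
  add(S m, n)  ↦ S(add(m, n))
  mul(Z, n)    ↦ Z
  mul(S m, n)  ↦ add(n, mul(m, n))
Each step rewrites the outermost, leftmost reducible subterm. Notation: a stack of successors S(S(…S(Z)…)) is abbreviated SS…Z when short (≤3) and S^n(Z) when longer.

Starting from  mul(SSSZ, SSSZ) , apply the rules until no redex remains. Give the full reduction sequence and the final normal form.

Answer: normal form = S^9(Z)  (in 16 steps)

Derivation:
  start: mul(SSSZ, SSSZ)
  →1  add(SSSZ, mul(SSZ, SSSZ))
  →2  S(add(SSZ, mul(SSZ, SSSZ)))
  →3  S(S(add(SZ, mul(SSZ, SSSZ))))
  →4  S(S(S(add(Z, mul(SSZ, SSSZ)))))
  →5  S(S(S(mul(SSZ, SSSZ))))
  →6  S(S(S(add(SSSZ, mul(SZ, SSSZ)))))
  →7  S(S(S(S(add(SSZ, mul(SZ, SSSZ))))))
  →8  S(S(S(S(S(add(SZ, mul(SZ, SSSZ)))))))
  →9  S(S(S(S(S(S(add(Z, mul(SZ, SSSZ))))))))
  →10  S(S(S(S(S(S(mul(SZ, SSSZ)))))))
  →11  S(S(S(S(S(S(add(SSSZ, mul(Z, SSSZ))))))))
  →12  S(S(S(S(S(S(S(add(SSZ, mul(Z, SSSZ)))))))))
  →13  S(S(S(S(S(S(S(S(add(SZ, mul(Z, SSSZ))))))))))
  →14  S(S(S(S(S(S(S(S(S(add(Z, mul(Z, SSSZ)))))))))))
  →15  S(S(S(S(S(S(S(S(S(mul(Z, SSSZ))))))))))
  →16  S^9(Z)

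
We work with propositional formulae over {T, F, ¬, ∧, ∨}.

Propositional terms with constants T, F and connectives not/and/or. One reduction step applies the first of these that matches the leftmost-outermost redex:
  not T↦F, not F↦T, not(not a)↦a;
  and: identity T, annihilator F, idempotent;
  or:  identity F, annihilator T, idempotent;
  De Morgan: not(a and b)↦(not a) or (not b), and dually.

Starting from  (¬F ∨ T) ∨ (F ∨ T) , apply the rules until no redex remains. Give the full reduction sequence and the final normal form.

  start: (¬F ∨ T) ∨ (F ∨ T)
  →1  T ∨ (F ∨ T)
  →2  T

Answer: normal form = T  (in 2 steps)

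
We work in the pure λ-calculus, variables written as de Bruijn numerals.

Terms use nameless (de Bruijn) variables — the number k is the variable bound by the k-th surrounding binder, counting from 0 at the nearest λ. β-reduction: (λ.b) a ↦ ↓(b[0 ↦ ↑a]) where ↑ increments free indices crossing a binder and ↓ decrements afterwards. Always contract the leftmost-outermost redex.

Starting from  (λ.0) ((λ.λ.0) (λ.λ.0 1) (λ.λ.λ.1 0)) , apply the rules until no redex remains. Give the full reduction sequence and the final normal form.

Answer: normal form = λ.λ.λ.1 0  (in 3 steps)

Reduction:
  start: (λ.0) ((λ.λ.0) (λ.λ.0 1) (λ.λ.λ.1 0))
  step 1: (λ.λ.0) (λ.λ.0 1) (λ.λ.λ.1 0)
  step 2: (λ.0) (λ.λ.λ.1 0)
  step 3: λ.λ.λ.1 0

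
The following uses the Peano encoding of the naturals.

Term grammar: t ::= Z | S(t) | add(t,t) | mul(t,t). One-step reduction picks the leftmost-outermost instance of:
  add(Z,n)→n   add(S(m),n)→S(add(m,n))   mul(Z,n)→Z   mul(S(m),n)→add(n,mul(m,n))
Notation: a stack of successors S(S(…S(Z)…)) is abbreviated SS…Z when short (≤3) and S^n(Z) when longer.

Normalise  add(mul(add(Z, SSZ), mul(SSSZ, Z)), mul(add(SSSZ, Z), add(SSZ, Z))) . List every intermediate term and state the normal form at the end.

  start: add(mul(add(Z, SSZ), mul(SSSZ, Z)), mul(add(SSSZ, Z), add(SSZ, Z)))
  [1] add(mul(SSZ, mul(SSSZ, Z)), mul(add(SSSZ, Z), add(SSZ, Z)))
  [2] add(add(mul(SSSZ, Z), mul(SZ, mul(SSSZ, Z))), mul(add(SSSZ, Z), add(SSZ, Z)))
  [3] add(add(add(Z, mul(SSZ, Z)), mul(SZ, mul(SSSZ, Z))), mul(add(SSSZ, Z), add(SSZ, Z)))
  [4] add(add(mul(SSZ, Z), mul(SZ, mul(SSSZ, Z))), mul(add(SSSZ, Z), add(SSZ, Z)))
  [5] add(add(add(Z, mul(SZ, Z)), mul(SZ, mul(SSSZ, Z))), mul(add(SSSZ, Z), add(SSZ, Z)))
  [6] add(add(mul(SZ, Z), mul(SZ, mul(SSSZ, Z))), mul(add(SSSZ, Z), add(SSZ, Z)))
  [7] add(add(add(Z, mul(Z, Z)), mul(SZ, mul(SSSZ, Z))), mul(add(SSSZ, Z), add(SSZ, Z)))
  [8] add(add(mul(Z, Z), mul(SZ, mul(SSSZ, Z))), mul(add(SSSZ, Z), add(SSZ, Z)))
  [9] add(add(Z, mul(SZ, mul(SSSZ, Z))), mul(add(SSSZ, Z), add(SSZ, Z)))
  [10] add(mul(SZ, mul(SSSZ, Z)), mul(add(SSSZ, Z), add(SSZ, Z)))
  [11] add(add(mul(SSSZ, Z), mul(Z, mul(SSSZ, Z))), mul(add(SSSZ, Z), add(SSZ, Z)))
  [12] add(add(add(Z, mul(SSZ, Z)), mul(Z, mul(SSSZ, Z))), mul(add(SSSZ, Z), add(SSZ, Z)))
  [13] add(add(mul(SSZ, Z), mul(Z, mul(SSSZ, Z))), mul(add(SSSZ, Z), add(SSZ, Z)))
  [14] add(add(add(Z, mul(SZ, Z)), mul(Z, mul(SSSZ, Z))), mul(add(SSSZ, Z), add(SSZ, Z)))
  [15] add(add(mul(SZ, Z), mul(Z, mul(SSSZ, Z))), mul(add(SSSZ, Z), add(SSZ, Z)))
  [16] add(add(add(Z, mul(Z, Z)), mul(Z, mul(SSSZ, Z))), mul(add(SSSZ, Z), add(SSZ, Z)))
  [17] add(add(mul(Z, Z), mul(Z, mul(SSSZ, Z))), mul(add(SSSZ, Z), add(SSZ, Z)))
  [18] add(add(Z, mul(Z, mul(SSSZ, Z))), mul(add(SSSZ, Z), add(SSZ, Z)))
  [19] add(mul(Z, mul(SSSZ, Z)), mul(add(SSSZ, Z), add(SSZ, Z)))
  [20] add(Z, mul(add(SSSZ, Z), add(SSZ, Z)))
  [21] mul(add(SSSZ, Z), add(SSZ, Z))
  [22] mul(S(add(SSZ, Z)), add(SSZ, Z))
  [23] add(add(SSZ, Z), mul(add(SSZ, Z), add(SSZ, Z)))
  [24] add(S(add(SZ, Z)), mul(add(SSZ, Z), add(SSZ, Z)))
  [25] S(add(add(SZ, Z), mul(add(SSZ, Z), add(SSZ, Z))))
  [26] S(add(S(add(Z, Z)), mul(add(SSZ, Z), add(SSZ, Z))))
  [27] S(S(add(add(Z, Z), mul(add(SSZ, Z), add(SSZ, Z)))))
  [28] S(S(add(Z, mul(add(SSZ, Z), add(SSZ, Z)))))
  [29] S(S(mul(add(SSZ, Z), add(SSZ, Z))))
  [30] S(S(mul(S(add(SZ, Z)), add(SSZ, Z))))
  [31] S(S(add(add(SSZ, Z), mul(add(SZ, Z), add(SSZ, Z)))))
  [32] S(S(add(S(add(SZ, Z)), mul(add(SZ, Z), add(SSZ, Z)))))
  [33] S(S(S(add(add(SZ, Z), mul(add(SZ, Z), add(SSZ, Z))))))
  [34] S(S(S(add(S(add(Z, Z)), mul(add(SZ, Z), add(SSZ, Z))))))
  [35] S(S(S(S(add(add(Z, Z), mul(add(SZ, Z), add(SSZ, Z)))))))
  [36] S(S(S(S(add(Z, mul(add(SZ, Z), add(SSZ, Z)))))))
  [37] S(S(S(S(mul(add(SZ, Z), add(SSZ, Z))))))
  [38] S(S(S(S(mul(S(add(Z, Z)), add(SSZ, Z))))))
  [39] S(S(S(S(add(add(SSZ, Z), mul(add(Z, Z), add(SSZ, Z)))))))
  [40] S(S(S(S(add(S(add(SZ, Z)), mul(add(Z, Z), add(SSZ, Z)))))))
  [41] S(S(S(S(S(add(add(SZ, Z), mul(add(Z, Z), add(SSZ, Z))))))))
  [42] S(S(S(S(S(add(S(add(Z, Z)), mul(add(Z, Z), add(SSZ, Z))))))))
  [43] S(S(S(S(S(S(add(add(Z, Z), mul(add(Z, Z), add(SSZ, Z)))))))))
  [44] S(S(S(S(S(S(add(Z, mul(add(Z, Z), add(SSZ, Z)))))))))
  [45] S(S(S(S(S(S(mul(add(Z, Z), add(SSZ, Z))))))))
  [46] S(S(S(S(S(S(mul(Z, add(SSZ, Z))))))))
  [47] S^6(Z)

Answer: normal form = S^6(Z)  (in 47 steps)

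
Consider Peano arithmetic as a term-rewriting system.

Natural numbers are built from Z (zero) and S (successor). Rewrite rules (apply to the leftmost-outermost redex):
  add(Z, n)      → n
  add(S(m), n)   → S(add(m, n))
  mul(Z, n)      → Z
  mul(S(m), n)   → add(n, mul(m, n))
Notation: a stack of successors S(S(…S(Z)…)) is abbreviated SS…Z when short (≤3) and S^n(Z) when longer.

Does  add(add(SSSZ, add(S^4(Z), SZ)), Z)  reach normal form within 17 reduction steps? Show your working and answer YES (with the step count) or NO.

  start: add(add(SSSZ, add(S^4(Z), SZ)), Z)
  →1  add(S(add(SSZ, add(S^4(Z), SZ))), Z)
  →2  S(add(add(SSZ, add(S^4(Z), SZ)), Z))
  →3  S(add(S(add(SZ, add(S^4(Z), SZ))), Z))
  →4  S(S(add(add(SZ, add(S^4(Z), SZ)), Z)))
  →5  S(S(add(S(add(Z, add(S^4(Z), SZ))), Z)))
  →6  S(S(S(add(add(Z, add(S^4(Z), SZ)), Z))))
  →7  S(S(S(add(add(S^4(Z), SZ), Z))))
  →8  S(S(S(add(S(add(SSSZ, SZ)), Z))))
  →9  S(S(S(S(add(add(SSSZ, SZ), Z)))))
  →10  S(S(S(S(add(S(add(SSZ, SZ)), Z)))))
  →11  S(S(S(S(S(add(add(SSZ, SZ), Z))))))
  →12  S(S(S(S(S(add(S(add(SZ, SZ)), Z))))))
  →13  S(S(S(S(S(S(add(add(SZ, SZ), Z)))))))
  →14  S(S(S(S(S(S(add(S(add(Z, SZ)), Z)))))))
  →15  S(S(S(S(S(S(S(add(add(Z, SZ), Z))))))))
  →16  S(S(S(S(S(S(S(add(SZ, Z))))))))
  →17  S(S(S(S(S(S(S(S(add(Z, Z)))))))))

Answer: NO — after 17 steps the term is S(S(S(S(S(S(S(S(add(Z, Z))))))))), not yet normal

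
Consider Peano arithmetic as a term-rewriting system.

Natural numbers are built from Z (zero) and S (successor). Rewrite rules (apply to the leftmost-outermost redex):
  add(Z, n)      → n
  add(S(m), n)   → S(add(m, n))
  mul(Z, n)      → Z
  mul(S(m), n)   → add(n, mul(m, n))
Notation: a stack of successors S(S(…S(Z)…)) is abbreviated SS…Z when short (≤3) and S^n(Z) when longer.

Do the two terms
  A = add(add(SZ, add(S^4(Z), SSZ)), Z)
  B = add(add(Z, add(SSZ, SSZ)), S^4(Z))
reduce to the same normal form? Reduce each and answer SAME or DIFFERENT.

Term A:
  start: add(add(SZ, add(S^4(Z), SSZ)), Z)
  [1] add(S(add(Z, add(S^4(Z), SSZ))), Z)
  [2] S(add(add(Z, add(S^4(Z), SSZ)), Z))
  [3] S(add(add(S^4(Z), SSZ), Z))
  [4] S(add(S(add(SSSZ, SSZ)), Z))
  [5] S(S(add(add(SSSZ, SSZ), Z)))
  [6] S(S(add(S(add(SSZ, SSZ)), Z)))
  [7] S(S(S(add(add(SSZ, SSZ), Z))))
  [8] S(S(S(add(S(add(SZ, SSZ)), Z))))
  [9] S(S(S(S(add(add(SZ, SSZ), Z)))))
  [10] S(S(S(S(add(S(add(Z, SSZ)), Z)))))
  [11] S(S(S(S(S(add(add(Z, SSZ), Z))))))
  [12] S(S(S(S(S(add(SSZ, Z))))))
  [13] S(S(S(S(S(S(add(SZ, Z)))))))
  [14] S(S(S(S(S(S(S(add(Z, Z))))))))
  [15] S^7(Z)

Term B:
  start: add(add(Z, add(SSZ, SSZ)), S^4(Z))
  [1] add(add(SSZ, SSZ), S^4(Z))
  [2] add(S(add(SZ, SSZ)), S^4(Z))
  [3] S(add(add(SZ, SSZ), S^4(Z)))
  [4] S(add(S(add(Z, SSZ)), S^4(Z)))
  [5] S(S(add(add(Z, SSZ), S^4(Z))))
  [6] S(S(add(SSZ, S^4(Z))))
  [7] S(S(S(add(SZ, S^4(Z)))))
  [8] S(S(S(S(add(Z, S^4(Z))))))
  [9] S^8(Z)

Answer: DIFFERENT — A ⇓ S^7(Z), B ⇓ S^8(Z)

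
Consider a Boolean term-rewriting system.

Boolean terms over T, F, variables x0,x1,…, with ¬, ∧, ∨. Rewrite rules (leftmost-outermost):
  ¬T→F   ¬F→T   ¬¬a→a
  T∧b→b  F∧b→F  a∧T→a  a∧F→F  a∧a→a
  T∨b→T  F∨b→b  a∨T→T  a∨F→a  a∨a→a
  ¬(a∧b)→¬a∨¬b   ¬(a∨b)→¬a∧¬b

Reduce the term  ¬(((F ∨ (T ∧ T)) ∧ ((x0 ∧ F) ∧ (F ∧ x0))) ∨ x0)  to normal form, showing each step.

Answer: normal form = ¬x0  (in 15 steps)

Working:
  start: ¬(((F ∨ (T ∧ T)) ∧ ((x0 ∧ F) ∧ (F ∧ x0))) ∨ x0)
  →1  ¬((F ∨ (T ∧ T)) ∧ ((x0 ∧ F) ∧ (F ∧ x0))) ∧ ¬x0
  →2  (¬(F ∨ (T ∧ T)) ∨ ¬((x0 ∧ F) ∧ (F ∧ x0))) ∧ ¬x0
  →3  ((¬F ∧ ¬(T ∧ T)) ∨ ¬((x0 ∧ F) ∧ (F ∧ x0))) ∧ ¬x0
  →4  ((T ∧ ¬(T ∧ T)) ∨ ¬((x0 ∧ F) ∧ (F ∧ x0))) ∧ ¬x0
  →5  (¬(T ∧ T) ∨ ¬((x0 ∧ F) ∧ (F ∧ x0))) ∧ ¬x0
  →6  ((¬T ∨ ¬T) ∨ ¬((x0 ∧ F) ∧ (F ∧ x0))) ∧ ¬x0
  →7  (¬T ∨ ¬((x0 ∧ F) ∧ (F ∧ x0))) ∧ ¬x0
  →8  (F ∨ ¬((x0 ∧ F) ∧ (F ∧ x0))) ∧ ¬x0
  →9  ¬((x0 ∧ F) ∧ (F ∧ x0)) ∧ ¬x0
  →10  (¬(x0 ∧ F) ∨ ¬(F ∧ x0)) ∧ ¬x0
  →11  ((¬x0 ∨ ¬F) ∨ ¬(F ∧ x0)) ∧ ¬x0
  →12  ((¬x0 ∨ T) ∨ ¬(F ∧ x0)) ∧ ¬x0
  →13  (T ∨ ¬(F ∧ x0)) ∧ ¬x0
  →14  T ∧ ¬x0
  →15  ¬x0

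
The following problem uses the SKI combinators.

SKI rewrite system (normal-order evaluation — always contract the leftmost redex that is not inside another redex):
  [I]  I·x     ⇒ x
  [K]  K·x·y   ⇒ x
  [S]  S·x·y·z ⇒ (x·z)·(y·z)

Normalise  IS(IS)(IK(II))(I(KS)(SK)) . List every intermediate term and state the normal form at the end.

Answer: normal form = SSI  (in 8 steps)

Reduction:
  start: IS(IS)(IK(II))(I(KS)(SK))
  →1  S(IS)(IK(II))(I(KS)(SK))
  →2  IS(I(KS)(SK))(IK(II)(I(KS)(SK)))
  →3  S(I(KS)(SK))(IK(II)(I(KS)(SK)))
  →4  S(KS(SK))(IK(II)(I(KS)(SK)))
  →5  SS(IK(II)(I(KS)(SK)))
  →6  SS(K(II)(I(KS)(SK)))
  →7  SS(II)
  →8  SSI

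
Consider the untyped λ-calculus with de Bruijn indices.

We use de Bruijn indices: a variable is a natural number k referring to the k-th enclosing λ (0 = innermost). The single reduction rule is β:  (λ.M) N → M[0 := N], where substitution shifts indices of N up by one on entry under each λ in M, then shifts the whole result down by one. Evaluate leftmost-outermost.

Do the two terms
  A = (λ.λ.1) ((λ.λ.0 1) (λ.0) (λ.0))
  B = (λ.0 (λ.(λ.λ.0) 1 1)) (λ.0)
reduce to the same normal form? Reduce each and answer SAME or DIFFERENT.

Answer: SAME — A ⇓ λ.λ.0, B ⇓ λ.λ.0

Derivation:
Term A:
  start: (λ.λ.1) ((λ.λ.0 1) (λ.0) (λ.0))
  step 1: λ.(λ.λ.0 1) (λ.0) (λ.0)
  step 2: λ.(λ.0 (λ.0)) (λ.0)
  step 3: λ.(λ.0) (λ.0)
  step 4: λ.λ.0

Term B:
  start: (λ.0 (λ.(λ.λ.0) 1 1)) (λ.0)
  step 1: (λ.0) (λ.(λ.λ.0) (λ.0) (λ.0))
  step 2: λ.(λ.λ.0) (λ.0) (λ.0)
  step 3: λ.(λ.0) (λ.0)
  step 4: λ.λ.0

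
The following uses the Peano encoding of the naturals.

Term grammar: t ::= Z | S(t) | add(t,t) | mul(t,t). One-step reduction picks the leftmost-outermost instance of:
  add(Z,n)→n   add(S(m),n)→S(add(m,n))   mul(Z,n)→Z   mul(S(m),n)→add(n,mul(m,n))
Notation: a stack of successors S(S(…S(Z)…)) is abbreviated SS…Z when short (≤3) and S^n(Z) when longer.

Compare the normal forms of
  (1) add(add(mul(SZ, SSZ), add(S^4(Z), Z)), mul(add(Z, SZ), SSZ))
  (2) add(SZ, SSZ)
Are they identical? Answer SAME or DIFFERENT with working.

Answer: DIFFERENT — A ⇓ S^8(Z), B ⇓ SSSZ

Reduction:
Term A:
  start: add(add(mul(SZ, SSZ), add(S^4(Z), Z)), mul(add(Z, SZ), SSZ))
  [1] add(add(add(SSZ, mul(Z, SSZ)), add(S^4(Z), Z)), mul(add(Z, SZ), SSZ))
  [2] add(add(S(add(SZ, mul(Z, SSZ))), add(S^4(Z), Z)), mul(add(Z, SZ), SSZ))
  [3] add(S(add(add(SZ, mul(Z, SSZ)), add(S^4(Z), Z))), mul(add(Z, SZ), SSZ))
  [4] S(add(add(add(SZ, mul(Z, SSZ)), add(S^4(Z), Z)), mul(add(Z, SZ), SSZ)))
  [5] S(add(add(S(add(Z, mul(Z, SSZ))), add(S^4(Z), Z)), mul(add(Z, SZ), SSZ)))
  [6] S(add(S(add(add(Z, mul(Z, SSZ)), add(S^4(Z), Z))), mul(add(Z, SZ), SSZ)))
  [7] S(S(add(add(add(Z, mul(Z, SSZ)), add(S^4(Z), Z)), mul(add(Z, SZ), SSZ))))
  [8] S(S(add(add(mul(Z, SSZ), add(S^4(Z), Z)), mul(add(Z, SZ), SSZ))))
  [9] S(S(add(add(Z, add(S^4(Z), Z)), mul(add(Z, SZ), SSZ))))
  [10] S(S(add(add(S^4(Z), Z), mul(add(Z, SZ), SSZ))))
  [11] S(S(add(S(add(SSSZ, Z)), mul(add(Z, SZ), SSZ))))
  [12] S(S(S(add(add(SSSZ, Z), mul(add(Z, SZ), SSZ)))))
  [13] S(S(S(add(S(add(SSZ, Z)), mul(add(Z, SZ), SSZ)))))
  [14] S(S(S(S(add(add(SSZ, Z), mul(add(Z, SZ), SSZ))))))
  [15] S(S(S(S(add(S(add(SZ, Z)), mul(add(Z, SZ), SSZ))))))
  [16] S(S(S(S(S(add(add(SZ, Z), mul(add(Z, SZ), SSZ)))))))
  [17] S(S(S(S(S(add(S(add(Z, Z)), mul(add(Z, SZ), SSZ)))))))
  [18] S(S(S(S(S(S(add(add(Z, Z), mul(add(Z, SZ), SSZ))))))))
  [19] S(S(S(S(S(S(add(Z, mul(add(Z, SZ), SSZ))))))))
  [20] S(S(S(S(S(S(mul(add(Z, SZ), SSZ)))))))
  [21] S(S(S(S(S(S(mul(SZ, SSZ)))))))
  [22] S(S(S(S(S(S(add(SSZ, mul(Z, SSZ))))))))
  [23] S(S(S(S(S(S(S(add(SZ, mul(Z, SSZ)))))))))
  [24] S(S(S(S(S(S(S(S(add(Z, mul(Z, SSZ))))))))))
  [25] S(S(S(S(S(S(S(S(mul(Z, SSZ)))))))))
  [26] S^8(Z)

Term B:
  start: add(SZ, SSZ)
  [1] S(add(Z, SSZ))
  [2] SSSZ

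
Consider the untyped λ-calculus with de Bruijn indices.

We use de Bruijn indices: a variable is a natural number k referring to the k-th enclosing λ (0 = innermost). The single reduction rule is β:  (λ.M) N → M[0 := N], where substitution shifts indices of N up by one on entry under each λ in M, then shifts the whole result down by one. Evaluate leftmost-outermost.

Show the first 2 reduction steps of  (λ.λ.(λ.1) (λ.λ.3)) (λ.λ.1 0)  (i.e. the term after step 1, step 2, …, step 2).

  start: (λ.λ.(λ.1) (λ.λ.3)) (λ.λ.1 0)
  [1] λ.(λ.1) (λ.λ.λ.λ.1 0)
  [2] λ.0

Answer: after 2 steps: λ.0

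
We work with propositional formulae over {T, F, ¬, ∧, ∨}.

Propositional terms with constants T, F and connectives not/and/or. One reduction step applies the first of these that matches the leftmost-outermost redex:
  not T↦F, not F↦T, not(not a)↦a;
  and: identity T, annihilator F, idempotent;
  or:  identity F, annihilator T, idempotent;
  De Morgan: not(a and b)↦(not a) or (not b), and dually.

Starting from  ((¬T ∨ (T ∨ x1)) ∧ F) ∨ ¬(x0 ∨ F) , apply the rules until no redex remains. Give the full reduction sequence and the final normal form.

Answer: normal form = ¬x0  (in 5 steps)

Working:
  start: ((¬T ∨ (T ∨ x1)) ∧ F) ∨ ¬(x0 ∨ F)
  step 1: F ∨ ¬(x0 ∨ F)
  step 2: ¬(x0 ∨ F)
  step 3: ¬x0 ∧ ¬F
  step 4: ¬x0 ∧ T
  step 5: ¬x0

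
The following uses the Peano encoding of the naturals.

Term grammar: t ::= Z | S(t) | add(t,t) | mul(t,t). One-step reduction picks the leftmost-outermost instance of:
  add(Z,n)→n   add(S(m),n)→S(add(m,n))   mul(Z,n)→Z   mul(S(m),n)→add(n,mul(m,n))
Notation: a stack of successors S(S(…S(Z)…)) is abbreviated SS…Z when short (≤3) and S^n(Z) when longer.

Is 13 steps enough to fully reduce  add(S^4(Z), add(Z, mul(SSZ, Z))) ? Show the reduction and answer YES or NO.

Answer: YES — reaches normal form S^4(Z) in 11 ≤ 13 steps

Reduction:
  start: add(S^4(Z), add(Z, mul(SSZ, Z)))
  →1  S(add(SSSZ, add(Z, mul(SSZ, Z))))
  →2  S(S(add(SSZ, add(Z, mul(SSZ, Z)))))
  →3  S(S(S(add(SZ, add(Z, mul(SSZ, Z))))))
  →4  S(S(S(S(add(Z, add(Z, mul(SSZ, Z)))))))
  →5  S(S(S(S(add(Z, mul(SSZ, Z))))))
  →6  S(S(S(S(mul(SSZ, Z)))))
  →7  S(S(S(S(add(Z, mul(SZ, Z))))))
  →8  S(S(S(S(mul(SZ, Z)))))
  →9  S(S(S(S(add(Z, mul(Z, Z))))))
  →10  S(S(S(S(mul(Z, Z)))))
  →11  S^4(Z)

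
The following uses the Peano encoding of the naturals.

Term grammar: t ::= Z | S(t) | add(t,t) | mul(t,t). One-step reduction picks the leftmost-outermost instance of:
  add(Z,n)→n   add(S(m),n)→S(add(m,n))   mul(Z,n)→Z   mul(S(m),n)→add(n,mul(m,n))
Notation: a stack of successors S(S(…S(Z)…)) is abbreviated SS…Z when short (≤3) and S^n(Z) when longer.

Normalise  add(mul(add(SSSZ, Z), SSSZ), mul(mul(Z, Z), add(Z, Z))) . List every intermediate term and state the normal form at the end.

  start: add(mul(add(SSSZ, Z), SSSZ), mul(mul(Z, Z), add(Z, Z)))
  step 1: add(mul(S(add(SSZ, Z)), SSSZ), mul(mul(Z, Z), add(Z, Z)))
  step 2: add(add(SSSZ, mul(add(SSZ, Z), SSSZ)), mul(mul(Z, Z), add(Z, Z)))
  step 3: add(S(add(SSZ, mul(add(SSZ, Z), SSSZ))), mul(mul(Z, Z), add(Z, Z)))
  step 4: S(add(add(SSZ, mul(add(SSZ, Z), SSSZ)), mul(mul(Z, Z), add(Z, Z))))
  step 5: S(add(S(add(SZ, mul(add(SSZ, Z), SSSZ))), mul(mul(Z, Z), add(Z, Z))))
  step 6: S(S(add(add(SZ, mul(add(SSZ, Z), SSSZ)), mul(mul(Z, Z), add(Z, Z)))))
  step 7: S(S(add(S(add(Z, mul(add(SSZ, Z), SSSZ))), mul(mul(Z, Z), add(Z, Z)))))
  step 8: S(S(S(add(add(Z, mul(add(SSZ, Z), SSSZ)), mul(mul(Z, Z), add(Z, Z))))))
  step 9: S(S(S(add(mul(add(SSZ, Z), SSSZ), mul(mul(Z, Z), add(Z, Z))))))
  step 10: S(S(S(add(mul(S(add(SZ, Z)), SSSZ), mul(mul(Z, Z), add(Z, Z))))))
  step 11: S(S(S(add(add(SSSZ, mul(add(SZ, Z), SSSZ)), mul(mul(Z, Z), add(Z, Z))))))
  step 12: S(S(S(add(S(add(SSZ, mul(add(SZ, Z), SSSZ))), mul(mul(Z, Z), add(Z, Z))))))
  step 13: S(S(S(S(add(add(SSZ, mul(add(SZ, Z), SSSZ)), mul(mul(Z, Z), add(Z, Z)))))))
  step 14: S(S(S(S(add(S(add(SZ, mul(add(SZ, Z), SSSZ))), mul(mul(Z, Z), add(Z, Z)))))))
  step 15: S(S(S(S(S(add(add(SZ, mul(add(SZ, Z), SSSZ)), mul(mul(Z, Z), add(Z, Z))))))))
  step 16: S(S(S(S(S(add(S(add(Z, mul(add(SZ, Z), SSSZ))), mul(mul(Z, Z), add(Z, Z))))))))
  step 17: S(S(S(S(S(S(add(add(Z, mul(add(SZ, Z), SSSZ)), mul(mul(Z, Z), add(Z, Z)))))))))
  step 18: S(S(S(S(S(S(add(mul(add(SZ, Z), SSSZ), mul(mul(Z, Z), add(Z, Z)))))))))
  step 19: S(S(S(S(S(S(add(mul(S(add(Z, Z)), SSSZ), mul(mul(Z, Z), add(Z, Z)))))))))
  step 20: S(S(S(S(S(S(add(add(SSSZ, mul(add(Z, Z), SSSZ)), mul(mul(Z, Z), add(Z, Z)))))))))
  step 21: S(S(S(S(S(S(add(S(add(SSZ, mul(add(Z, Z), SSSZ))), mul(mul(Z, Z), add(Z, Z)))))))))
  step 22: S(S(S(S(S(S(S(add(add(SSZ, mul(add(Z, Z), SSSZ)), mul(mul(Z, Z), add(Z, Z))))))))))
  step 23: S(S(S(S(S(S(S(add(S(add(SZ, mul(add(Z, Z), SSSZ))), mul(mul(Z, Z), add(Z, Z))))))))))
  step 24: S(S(S(S(S(S(S(S(add(add(SZ, mul(add(Z, Z), SSSZ)), mul(mul(Z, Z), add(Z, Z)))))))))))
  step 25: S(S(S(S(S(S(S(S(add(S(add(Z, mul(add(Z, Z), SSSZ))), mul(mul(Z, Z), add(Z, Z)))))))))))
  step 26: S(S(S(S(S(S(S(S(S(add(add(Z, mul(add(Z, Z), SSSZ)), mul(mul(Z, Z), add(Z, Z))))))))))))
  step 27: S(S(S(S(S(S(S(S(S(add(mul(add(Z, Z), SSSZ), mul(mul(Z, Z), add(Z, Z))))))))))))
  step 28: S(S(S(S(S(S(S(S(S(add(mul(Z, SSSZ), mul(mul(Z, Z), add(Z, Z))))))))))))
  step 29: S(S(S(S(S(S(S(S(S(add(Z, mul(mul(Z, Z), add(Z, Z))))))))))))
  step 30: S(S(S(S(S(S(S(S(S(mul(mul(Z, Z), add(Z, Z)))))))))))
  step 31: S(S(S(S(S(S(S(S(S(mul(Z, add(Z, Z)))))))))))
  step 32: S^9(Z)

Answer: normal form = S^9(Z)  (in 32 steps)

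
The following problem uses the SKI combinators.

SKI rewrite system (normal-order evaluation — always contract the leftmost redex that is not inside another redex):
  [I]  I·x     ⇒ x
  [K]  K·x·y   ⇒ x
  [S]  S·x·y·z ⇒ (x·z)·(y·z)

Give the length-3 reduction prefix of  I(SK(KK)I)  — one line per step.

  start: I(SK(KK)I)
  step 1: SK(KK)I
  step 2: KI(KKI)
  step 3: I

Answer: after 3 steps: I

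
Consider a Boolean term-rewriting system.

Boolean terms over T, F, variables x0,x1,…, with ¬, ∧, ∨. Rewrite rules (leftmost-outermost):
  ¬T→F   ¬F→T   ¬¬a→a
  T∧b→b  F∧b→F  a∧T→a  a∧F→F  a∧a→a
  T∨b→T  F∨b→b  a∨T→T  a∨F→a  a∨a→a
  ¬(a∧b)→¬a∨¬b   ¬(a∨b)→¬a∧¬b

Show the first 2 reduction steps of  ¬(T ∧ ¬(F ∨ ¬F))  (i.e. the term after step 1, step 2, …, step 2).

  start: ¬(T ∧ ¬(F ∨ ¬F))
  [1] ¬T ∨ ¬¬(F ∨ ¬F)
  [2] F ∨ ¬¬(F ∨ ¬F)

Answer: after 2 steps: F ∨ ¬¬(F ∨ ¬F)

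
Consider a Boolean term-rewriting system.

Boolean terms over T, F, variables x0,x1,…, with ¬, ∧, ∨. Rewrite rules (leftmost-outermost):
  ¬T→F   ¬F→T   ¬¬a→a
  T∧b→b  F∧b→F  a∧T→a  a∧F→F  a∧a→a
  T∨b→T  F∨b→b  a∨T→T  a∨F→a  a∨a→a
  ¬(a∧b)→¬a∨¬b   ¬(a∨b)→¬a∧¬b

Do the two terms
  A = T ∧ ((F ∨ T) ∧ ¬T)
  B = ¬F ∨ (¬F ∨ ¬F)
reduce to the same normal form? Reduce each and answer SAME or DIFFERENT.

Term A:
  start: T ∧ ((F ∨ T) ∧ ¬T)
  →1  (F ∨ T) ∧ ¬T
  →2  T ∧ ¬T
  →3  ¬T
  →4  F

Term B:
  start: ¬F ∨ (¬F ∨ ¬F)
  →1  T ∨ (¬F ∨ ¬F)
  →2  T

Answer: DIFFERENT — A ⇓ F, B ⇓ T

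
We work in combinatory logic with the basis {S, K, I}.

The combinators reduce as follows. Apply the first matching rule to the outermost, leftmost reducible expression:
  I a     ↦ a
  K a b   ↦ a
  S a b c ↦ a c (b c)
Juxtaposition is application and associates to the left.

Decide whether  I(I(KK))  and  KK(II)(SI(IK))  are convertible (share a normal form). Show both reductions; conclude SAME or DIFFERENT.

Answer: DIFFERENT — A ⇓ KK, B ⇓ K(SIK)

Reduction:
Term A:
  start: I(I(KK))
  step 1: I(KK)
  step 2: KK

Term B:
  start: KK(II)(SI(IK))
  step 1: K(SI(IK))
  step 2: K(SIK)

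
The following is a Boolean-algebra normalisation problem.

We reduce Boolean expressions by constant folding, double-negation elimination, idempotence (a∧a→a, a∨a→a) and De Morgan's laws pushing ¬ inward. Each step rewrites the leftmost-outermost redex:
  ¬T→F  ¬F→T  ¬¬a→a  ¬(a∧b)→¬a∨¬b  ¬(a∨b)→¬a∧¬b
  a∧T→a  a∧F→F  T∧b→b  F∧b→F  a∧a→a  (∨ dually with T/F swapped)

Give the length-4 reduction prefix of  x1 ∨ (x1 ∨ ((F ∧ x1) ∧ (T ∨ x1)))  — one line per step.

  start: x1 ∨ (x1 ∨ ((F ∧ x1) ∧ (T ∨ x1)))
  step 1: x1 ∨ (x1 ∨ (F ∧ (T ∨ x1)))
  step 2: x1 ∨ (x1 ∨ F)
  step 3: x1 ∨ x1
  step 4: x1

Answer: after 4 steps: x1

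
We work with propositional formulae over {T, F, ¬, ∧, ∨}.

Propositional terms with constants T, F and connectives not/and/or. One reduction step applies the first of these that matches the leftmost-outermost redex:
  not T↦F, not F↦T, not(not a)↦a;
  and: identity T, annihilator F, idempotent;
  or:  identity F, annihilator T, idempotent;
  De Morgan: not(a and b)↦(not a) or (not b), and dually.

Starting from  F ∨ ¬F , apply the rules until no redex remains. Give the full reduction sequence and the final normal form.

Answer: normal form = T  (in 2 steps)

Derivation:
  start: F ∨ ¬F
  →1  ¬F
  →2  T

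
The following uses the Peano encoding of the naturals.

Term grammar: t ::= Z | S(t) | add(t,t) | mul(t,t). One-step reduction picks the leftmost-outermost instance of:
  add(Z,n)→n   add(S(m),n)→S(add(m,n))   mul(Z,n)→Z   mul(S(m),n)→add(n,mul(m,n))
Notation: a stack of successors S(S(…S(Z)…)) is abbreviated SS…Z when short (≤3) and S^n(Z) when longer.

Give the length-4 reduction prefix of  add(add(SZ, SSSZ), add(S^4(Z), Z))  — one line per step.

Answer: after 4 steps: S(S(add(SSZ, add(S^4(Z), Z))))

Working:
  start: add(add(SZ, SSSZ), add(S^4(Z), Z))
  [1] add(S(add(Z, SSSZ)), add(S^4(Z), Z))
  [2] S(add(add(Z, SSSZ), add(S^4(Z), Z)))
  [3] S(add(SSSZ, add(S^4(Z), Z)))
  [4] S(S(add(SSZ, add(S^4(Z), Z))))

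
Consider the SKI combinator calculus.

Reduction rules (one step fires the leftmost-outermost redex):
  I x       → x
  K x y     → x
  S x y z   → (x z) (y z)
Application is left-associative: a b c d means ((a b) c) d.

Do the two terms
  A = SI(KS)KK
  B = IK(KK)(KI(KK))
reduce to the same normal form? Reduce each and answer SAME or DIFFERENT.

Answer: DIFFERENT — A ⇓ S, B ⇓ KK

Working:
Term A:
  start: SI(KS)KK
  step 1: IK(KSK)K
  step 2: K(KSK)K
  step 3: KSK
  step 4: S

Term B:
  start: IK(KK)(KI(KK))
  step 1: K(KK)(KI(KK))
  step 2: KK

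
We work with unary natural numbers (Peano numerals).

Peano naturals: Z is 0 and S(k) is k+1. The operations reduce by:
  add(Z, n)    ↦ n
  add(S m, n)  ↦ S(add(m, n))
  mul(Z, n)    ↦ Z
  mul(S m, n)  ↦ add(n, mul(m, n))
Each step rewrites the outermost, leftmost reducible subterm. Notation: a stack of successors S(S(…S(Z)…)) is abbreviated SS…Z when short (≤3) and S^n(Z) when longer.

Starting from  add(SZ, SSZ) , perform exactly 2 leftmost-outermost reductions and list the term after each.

  start: add(SZ, SSZ)
  [1] S(add(Z, SSZ))
  [2] SSSZ

Answer: after 2 steps: SSSZ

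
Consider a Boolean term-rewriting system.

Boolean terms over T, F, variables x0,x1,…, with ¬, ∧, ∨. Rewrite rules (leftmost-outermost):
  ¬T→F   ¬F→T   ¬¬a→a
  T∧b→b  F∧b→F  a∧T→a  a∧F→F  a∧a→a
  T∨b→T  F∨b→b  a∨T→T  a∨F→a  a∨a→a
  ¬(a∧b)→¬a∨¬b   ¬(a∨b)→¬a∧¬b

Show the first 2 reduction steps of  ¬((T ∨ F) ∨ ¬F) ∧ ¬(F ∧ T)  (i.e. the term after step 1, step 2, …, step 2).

  start: ¬((T ∨ F) ∨ ¬F) ∧ ¬(F ∧ T)
  →1  (¬(T ∨ F) ∧ ¬¬F) ∧ ¬(F ∧ T)
  →2  ((¬T ∧ ¬F) ∧ ¬¬F) ∧ ¬(F ∧ T)

Answer: after 2 steps: ((¬T ∧ ¬F) ∧ ¬¬F) ∧ ¬(F ∧ T)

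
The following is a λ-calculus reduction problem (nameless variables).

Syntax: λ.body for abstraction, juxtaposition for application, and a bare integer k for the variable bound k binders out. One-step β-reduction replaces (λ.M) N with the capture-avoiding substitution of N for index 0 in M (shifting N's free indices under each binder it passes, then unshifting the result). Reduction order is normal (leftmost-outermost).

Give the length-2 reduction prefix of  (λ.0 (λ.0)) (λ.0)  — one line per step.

  start: (λ.0 (λ.0)) (λ.0)
  step 1: (λ.0) (λ.0)
  step 2: λ.0

Answer: after 2 steps: λ.0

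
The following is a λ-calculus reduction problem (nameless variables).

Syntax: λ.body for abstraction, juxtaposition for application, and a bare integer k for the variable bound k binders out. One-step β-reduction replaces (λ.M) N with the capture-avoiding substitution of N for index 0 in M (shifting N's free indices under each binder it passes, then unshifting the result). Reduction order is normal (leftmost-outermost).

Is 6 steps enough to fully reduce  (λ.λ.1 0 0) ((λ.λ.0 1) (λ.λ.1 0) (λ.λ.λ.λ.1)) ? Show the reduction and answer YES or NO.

  start: (λ.λ.1 0 0) ((λ.λ.0 1) (λ.λ.1 0) (λ.λ.λ.λ.1))
  [1] λ.(λ.λ.0 1) (λ.λ.1 0) (λ.λ.λ.λ.1) 0 0
  [2] λ.(λ.0 (λ.λ.1 0)) (λ.λ.λ.λ.1) 0 0
  [3] λ.(λ.λ.λ.λ.1) (λ.λ.1 0) 0 0
  [4] λ.(λ.λ.λ.1) 0 0
  [5] λ.(λ.λ.1) 0
  [6] λ.λ.1

Answer: YES — reaches normal form λ.λ.1 in 6 ≤ 6 steps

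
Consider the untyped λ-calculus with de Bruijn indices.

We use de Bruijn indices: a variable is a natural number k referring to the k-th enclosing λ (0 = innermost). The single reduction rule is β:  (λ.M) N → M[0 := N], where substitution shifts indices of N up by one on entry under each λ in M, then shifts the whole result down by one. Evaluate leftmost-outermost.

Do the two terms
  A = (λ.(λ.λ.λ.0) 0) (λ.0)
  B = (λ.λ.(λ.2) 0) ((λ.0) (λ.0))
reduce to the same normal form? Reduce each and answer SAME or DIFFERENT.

Term A:
  start: (λ.(λ.λ.λ.0) 0) (λ.0)
  →1  (λ.λ.λ.0) (λ.0)
  →2  λ.λ.0

Term B:
  start: (λ.λ.(λ.2) 0) ((λ.0) (λ.0))
  →1  λ.(λ.(λ.0) (λ.0)) 0
  →2  λ.(λ.0) (λ.0)
  →3  λ.λ.0

Answer: SAME — A ⇓ λ.λ.0, B ⇓ λ.λ.0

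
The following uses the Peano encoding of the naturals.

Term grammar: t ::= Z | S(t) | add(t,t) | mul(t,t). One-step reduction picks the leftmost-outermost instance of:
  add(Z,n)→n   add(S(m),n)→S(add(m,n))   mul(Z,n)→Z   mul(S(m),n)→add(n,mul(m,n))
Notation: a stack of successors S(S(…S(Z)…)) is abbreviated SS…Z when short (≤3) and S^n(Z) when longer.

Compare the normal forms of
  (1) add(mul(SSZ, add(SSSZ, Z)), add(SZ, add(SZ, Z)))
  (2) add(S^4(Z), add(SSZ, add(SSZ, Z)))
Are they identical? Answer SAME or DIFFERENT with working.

Term A:
  start: add(mul(SSZ, add(SSSZ, Z)), add(SZ, add(SZ, Z)))
  [1] add(add(add(SSSZ, Z), mul(SZ, add(SSSZ, Z))), add(SZ, add(SZ, Z)))
  [2] add(add(S(add(SSZ, Z)), mul(SZ, add(SSSZ, Z))), add(SZ, add(SZ, Z)))
  [3] add(S(add(add(SSZ, Z), mul(SZ, add(SSSZ, Z)))), add(SZ, add(SZ, Z)))
  [4] S(add(add(add(SSZ, Z), mul(SZ, add(SSSZ, Z))), add(SZ, add(SZ, Z))))
  [5] S(add(add(S(add(SZ, Z)), mul(SZ, add(SSSZ, Z))), add(SZ, add(SZ, Z))))
  [6] S(add(S(add(add(SZ, Z), mul(SZ, add(SSSZ, Z)))), add(SZ, add(SZ, Z))))
  [7] S(S(add(add(add(SZ, Z), mul(SZ, add(SSSZ, Z))), add(SZ, add(SZ, Z)))))
  [8] S(S(add(add(S(add(Z, Z)), mul(SZ, add(SSSZ, Z))), add(SZ, add(SZ, Z)))))
  [9] S(S(add(S(add(add(Z, Z), mul(SZ, add(SSSZ, Z)))), add(SZ, add(SZ, Z)))))
  [10] S(S(S(add(add(add(Z, Z), mul(SZ, add(SSSZ, Z))), add(SZ, add(SZ, Z))))))
  [11] S(S(S(add(add(Z, mul(SZ, add(SSSZ, Z))), add(SZ, add(SZ, Z))))))
  [12] S(S(S(add(mul(SZ, add(SSSZ, Z)), add(SZ, add(SZ, Z))))))
  [13] S(S(S(add(add(add(SSSZ, Z), mul(Z, add(SSSZ, Z))), add(SZ, add(SZ, Z))))))
  [14] S(S(S(add(add(S(add(SSZ, Z)), mul(Z, add(SSSZ, Z))), add(SZ, add(SZ, Z))))))
  [15] S(S(S(add(S(add(add(SSZ, Z), mul(Z, add(SSSZ, Z)))), add(SZ, add(SZ, Z))))))
  [16] S(S(S(S(add(add(add(SSZ, Z), mul(Z, add(SSSZ, Z))), add(SZ, add(SZ, Z)))))))
  [17] S(S(S(S(add(add(S(add(SZ, Z)), mul(Z, add(SSSZ, Z))), add(SZ, add(SZ, Z)))))))
  [18] S(S(S(S(add(S(add(add(SZ, Z), mul(Z, add(SSSZ, Z)))), add(SZ, add(SZ, Z)))))))
  [19] S(S(S(S(S(add(add(add(SZ, Z), mul(Z, add(SSSZ, Z))), add(SZ, add(SZ, Z))))))))
  [20] S(S(S(S(S(add(add(S(add(Z, Z)), mul(Z, add(SSSZ, Z))), add(SZ, add(SZ, Z))))))))
  [21] S(S(S(S(S(add(S(add(add(Z, Z), mul(Z, add(SSSZ, Z)))), add(SZ, add(SZ, Z))))))))
  [22] S(S(S(S(S(S(add(add(add(Z, Z), mul(Z, add(SSSZ, Z))), add(SZ, add(SZ, Z)))))))))
  [23] S(S(S(S(S(S(add(add(Z, mul(Z, add(SSSZ, Z))), add(SZ, add(SZ, Z)))))))))
  [24] S(S(S(S(S(S(add(mul(Z, add(SSSZ, Z)), add(SZ, add(SZ, Z)))))))))
  [25] S(S(S(S(S(S(add(Z, add(SZ, add(SZ, Z)))))))))
  [26] S(S(S(S(S(S(add(SZ, add(SZ, Z))))))))
  [27] S(S(S(S(S(S(S(add(Z, add(SZ, Z)))))))))
  [28] S(S(S(S(S(S(S(add(SZ, Z))))))))
  [29] S(S(S(S(S(S(S(S(add(Z, Z)))))))))
  [30] S^8(Z)

Term B:
  start: add(S^4(Z), add(SSZ, add(SSZ, Z)))
  [1] S(add(SSSZ, add(SSZ, add(SSZ, Z))))
  [2] S(S(add(SSZ, add(SSZ, add(SSZ, Z)))))
  [3] S(S(S(add(SZ, add(SSZ, add(SSZ, Z))))))
  [4] S(S(S(S(add(Z, add(SSZ, add(SSZ, Z)))))))
  [5] S(S(S(S(add(SSZ, add(SSZ, Z))))))
  [6] S(S(S(S(S(add(SZ, add(SSZ, Z)))))))
  [7] S(S(S(S(S(S(add(Z, add(SSZ, Z))))))))
  [8] S(S(S(S(S(S(add(SSZ, Z)))))))
  [9] S(S(S(S(S(S(S(add(SZ, Z))))))))
  [10] S(S(S(S(S(S(S(S(add(Z, Z)))))))))
  [11] S^8(Z)

Answer: SAME — A ⇓ S^8(Z), B ⇓ S^8(Z)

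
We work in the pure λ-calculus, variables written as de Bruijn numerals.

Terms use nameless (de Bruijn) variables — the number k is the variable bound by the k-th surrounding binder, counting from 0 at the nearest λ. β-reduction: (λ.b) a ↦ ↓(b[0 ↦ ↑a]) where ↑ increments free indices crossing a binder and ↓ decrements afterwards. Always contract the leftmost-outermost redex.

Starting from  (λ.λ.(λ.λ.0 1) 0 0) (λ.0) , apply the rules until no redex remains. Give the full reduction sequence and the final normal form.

  start: (λ.λ.(λ.λ.0 1) 0 0) (λ.0)
  [1] λ.(λ.λ.0 1) 0 0
  [2] λ.(λ.0 1) 0
  [3] λ.0 0

Answer: normal form = λ.0 0  (in 3 steps)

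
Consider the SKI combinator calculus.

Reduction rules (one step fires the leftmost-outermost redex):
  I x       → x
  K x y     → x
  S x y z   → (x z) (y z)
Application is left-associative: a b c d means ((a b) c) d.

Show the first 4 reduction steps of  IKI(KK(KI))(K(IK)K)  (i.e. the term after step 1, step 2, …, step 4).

Answer: after 4 steps: IK

Reduction:
  start: IKI(KK(KI))(K(IK)K)
  →1  KI(KK(KI))(K(IK)K)
  →2  I(K(IK)K)
  →3  K(IK)K
  →4  IK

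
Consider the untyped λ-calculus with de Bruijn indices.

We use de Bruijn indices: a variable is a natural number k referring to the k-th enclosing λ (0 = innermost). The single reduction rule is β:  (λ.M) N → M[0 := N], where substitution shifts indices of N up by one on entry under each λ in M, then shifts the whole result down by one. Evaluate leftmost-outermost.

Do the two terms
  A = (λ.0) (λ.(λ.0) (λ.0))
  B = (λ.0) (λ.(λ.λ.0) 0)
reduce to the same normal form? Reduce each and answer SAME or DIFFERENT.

Answer: SAME — A ⇓ λ.λ.0, B ⇓ λ.λ.0

Reduction:
Term A:
  start: (λ.0) (λ.(λ.0) (λ.0))
  step 1: λ.(λ.0) (λ.0)
  step 2: λ.λ.0

Term B:
  start: (λ.0) (λ.(λ.λ.0) 0)
  step 1: λ.(λ.λ.0) 0
  step 2: λ.λ.0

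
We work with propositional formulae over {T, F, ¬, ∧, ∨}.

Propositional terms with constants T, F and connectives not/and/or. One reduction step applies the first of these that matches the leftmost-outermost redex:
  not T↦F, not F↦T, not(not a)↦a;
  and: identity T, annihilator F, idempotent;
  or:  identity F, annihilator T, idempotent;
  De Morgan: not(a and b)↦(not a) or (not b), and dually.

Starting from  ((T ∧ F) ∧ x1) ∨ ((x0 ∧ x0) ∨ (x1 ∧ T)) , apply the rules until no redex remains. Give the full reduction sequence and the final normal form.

  start: ((T ∧ F) ∧ x1) ∨ ((x0 ∧ x0) ∨ (x1 ∧ T))
  →1  (F ∧ x1) ∨ ((x0 ∧ x0) ∨ (x1 ∧ T))
  →2  F ∨ ((x0 ∧ x0) ∨ (x1 ∧ T))
  →3  (x0 ∧ x0) ∨ (x1 ∧ T)
  →4  x0 ∨ (x1 ∧ T)
  →5  x0 ∨ x1

Answer: normal form = x0 ∨ x1  (in 5 steps)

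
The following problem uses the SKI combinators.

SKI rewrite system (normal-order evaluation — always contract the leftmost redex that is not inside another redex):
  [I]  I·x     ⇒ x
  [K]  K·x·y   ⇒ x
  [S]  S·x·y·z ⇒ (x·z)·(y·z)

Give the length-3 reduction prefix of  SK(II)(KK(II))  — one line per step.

  start: SK(II)(KK(II))
  →1  K(KK(II))(II(KK(II)))
  →2  KK(II)
  →3  K

Answer: after 3 steps: K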